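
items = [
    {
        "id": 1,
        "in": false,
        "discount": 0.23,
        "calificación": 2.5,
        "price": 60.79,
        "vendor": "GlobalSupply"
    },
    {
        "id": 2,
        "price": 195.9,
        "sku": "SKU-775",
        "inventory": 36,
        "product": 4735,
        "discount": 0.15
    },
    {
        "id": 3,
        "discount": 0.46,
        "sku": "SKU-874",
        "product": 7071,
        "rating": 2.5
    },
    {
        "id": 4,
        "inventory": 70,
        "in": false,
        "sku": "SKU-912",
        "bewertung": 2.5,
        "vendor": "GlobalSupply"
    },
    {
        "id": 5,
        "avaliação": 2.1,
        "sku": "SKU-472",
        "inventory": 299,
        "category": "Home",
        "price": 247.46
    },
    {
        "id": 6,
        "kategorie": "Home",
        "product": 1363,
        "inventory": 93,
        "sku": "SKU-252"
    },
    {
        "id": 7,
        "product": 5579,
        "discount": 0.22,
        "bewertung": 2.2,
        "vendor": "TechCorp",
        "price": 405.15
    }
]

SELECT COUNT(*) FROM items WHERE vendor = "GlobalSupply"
2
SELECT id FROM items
[1, 2, 3, 4, 5, 6, 7]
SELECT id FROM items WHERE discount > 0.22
[1, 3]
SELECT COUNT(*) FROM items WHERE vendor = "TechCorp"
1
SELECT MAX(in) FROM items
False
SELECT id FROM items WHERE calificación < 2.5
[]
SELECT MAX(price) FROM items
405.15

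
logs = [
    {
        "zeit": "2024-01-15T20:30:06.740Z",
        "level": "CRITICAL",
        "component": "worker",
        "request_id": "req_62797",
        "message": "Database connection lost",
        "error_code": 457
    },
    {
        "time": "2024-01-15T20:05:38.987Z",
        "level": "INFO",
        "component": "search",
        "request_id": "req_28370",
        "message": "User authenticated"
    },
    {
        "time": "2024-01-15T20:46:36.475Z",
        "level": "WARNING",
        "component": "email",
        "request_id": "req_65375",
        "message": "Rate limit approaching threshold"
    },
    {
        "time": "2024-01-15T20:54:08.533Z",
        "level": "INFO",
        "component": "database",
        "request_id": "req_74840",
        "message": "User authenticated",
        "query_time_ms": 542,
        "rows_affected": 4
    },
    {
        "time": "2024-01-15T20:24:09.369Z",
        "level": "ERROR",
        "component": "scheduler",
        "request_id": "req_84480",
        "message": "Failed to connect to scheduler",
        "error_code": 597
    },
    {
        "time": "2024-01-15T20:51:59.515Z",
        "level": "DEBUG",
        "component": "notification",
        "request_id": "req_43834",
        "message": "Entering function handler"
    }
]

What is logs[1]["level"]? "INFO"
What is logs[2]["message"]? "Rate limit approaching threshold"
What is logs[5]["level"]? "DEBUG"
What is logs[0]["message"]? "Database connection lost"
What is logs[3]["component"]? "database"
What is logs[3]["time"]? "2024-01-15T20:54:08.533Z"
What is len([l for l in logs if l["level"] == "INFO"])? 2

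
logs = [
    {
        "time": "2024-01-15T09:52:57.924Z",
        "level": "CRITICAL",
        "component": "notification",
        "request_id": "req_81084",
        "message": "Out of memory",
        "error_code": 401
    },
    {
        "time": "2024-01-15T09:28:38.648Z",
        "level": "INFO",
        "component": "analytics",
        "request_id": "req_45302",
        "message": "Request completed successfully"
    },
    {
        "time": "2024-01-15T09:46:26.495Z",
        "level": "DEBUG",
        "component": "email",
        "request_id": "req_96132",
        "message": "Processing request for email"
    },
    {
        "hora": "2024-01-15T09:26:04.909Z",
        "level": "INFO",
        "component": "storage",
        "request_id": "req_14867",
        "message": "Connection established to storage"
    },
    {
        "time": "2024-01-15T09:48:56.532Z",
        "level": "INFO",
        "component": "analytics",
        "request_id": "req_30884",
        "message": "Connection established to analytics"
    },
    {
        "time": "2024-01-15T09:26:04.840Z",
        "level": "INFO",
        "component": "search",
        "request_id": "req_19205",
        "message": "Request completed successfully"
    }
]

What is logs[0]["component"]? "notification"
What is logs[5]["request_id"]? "req_19205"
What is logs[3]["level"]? "INFO"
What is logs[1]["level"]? "INFO"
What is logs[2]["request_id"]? "req_96132"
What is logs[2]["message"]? "Processing request for email"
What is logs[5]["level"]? "INFO"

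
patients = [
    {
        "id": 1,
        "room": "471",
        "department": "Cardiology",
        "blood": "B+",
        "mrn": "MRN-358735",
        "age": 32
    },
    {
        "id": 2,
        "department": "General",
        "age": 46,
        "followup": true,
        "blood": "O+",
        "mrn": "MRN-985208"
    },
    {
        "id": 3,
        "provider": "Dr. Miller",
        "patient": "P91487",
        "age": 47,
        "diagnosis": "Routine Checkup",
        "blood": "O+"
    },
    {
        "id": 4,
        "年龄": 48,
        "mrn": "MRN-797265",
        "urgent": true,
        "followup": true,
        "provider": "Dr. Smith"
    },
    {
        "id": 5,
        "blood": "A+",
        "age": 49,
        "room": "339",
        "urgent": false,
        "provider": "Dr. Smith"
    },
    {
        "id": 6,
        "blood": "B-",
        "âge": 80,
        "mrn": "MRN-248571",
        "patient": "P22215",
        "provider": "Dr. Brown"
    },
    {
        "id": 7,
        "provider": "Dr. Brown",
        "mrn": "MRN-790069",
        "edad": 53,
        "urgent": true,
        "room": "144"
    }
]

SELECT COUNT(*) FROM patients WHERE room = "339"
1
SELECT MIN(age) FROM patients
32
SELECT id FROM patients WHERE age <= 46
[1, 2]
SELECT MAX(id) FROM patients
7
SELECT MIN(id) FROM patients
1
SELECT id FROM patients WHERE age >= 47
[3, 5]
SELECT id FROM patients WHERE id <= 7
[1, 2, 3, 4, 5, 6, 7]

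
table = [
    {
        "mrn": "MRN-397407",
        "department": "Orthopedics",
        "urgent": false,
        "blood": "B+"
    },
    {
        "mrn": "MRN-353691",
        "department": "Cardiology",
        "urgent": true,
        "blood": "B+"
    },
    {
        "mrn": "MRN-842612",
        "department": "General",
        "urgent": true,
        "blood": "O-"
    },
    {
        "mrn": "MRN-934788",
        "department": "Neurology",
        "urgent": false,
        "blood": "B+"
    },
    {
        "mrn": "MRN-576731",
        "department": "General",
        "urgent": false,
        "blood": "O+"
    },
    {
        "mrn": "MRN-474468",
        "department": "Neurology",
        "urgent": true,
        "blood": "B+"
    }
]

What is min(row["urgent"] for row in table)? False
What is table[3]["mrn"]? "MRN-934788"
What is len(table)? 6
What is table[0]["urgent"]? False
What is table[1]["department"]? "Cardiology"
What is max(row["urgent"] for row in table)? True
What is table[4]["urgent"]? False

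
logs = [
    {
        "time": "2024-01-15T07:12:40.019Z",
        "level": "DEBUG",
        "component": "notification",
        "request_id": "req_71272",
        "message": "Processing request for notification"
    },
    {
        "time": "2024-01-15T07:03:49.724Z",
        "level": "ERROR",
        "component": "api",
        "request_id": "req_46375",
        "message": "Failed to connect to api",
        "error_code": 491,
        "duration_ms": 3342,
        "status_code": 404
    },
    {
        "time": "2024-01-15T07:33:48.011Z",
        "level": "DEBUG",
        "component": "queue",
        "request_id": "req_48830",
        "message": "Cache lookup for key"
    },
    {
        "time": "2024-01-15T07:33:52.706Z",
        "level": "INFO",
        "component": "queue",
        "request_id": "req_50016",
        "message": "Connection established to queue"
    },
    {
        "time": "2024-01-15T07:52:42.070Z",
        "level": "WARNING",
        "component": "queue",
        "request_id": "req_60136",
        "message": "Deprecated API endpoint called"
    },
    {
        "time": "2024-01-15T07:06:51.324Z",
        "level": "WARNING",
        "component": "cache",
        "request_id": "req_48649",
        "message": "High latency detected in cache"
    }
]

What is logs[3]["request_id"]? "req_50016"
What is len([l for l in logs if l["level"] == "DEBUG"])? 2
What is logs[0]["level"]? "DEBUG"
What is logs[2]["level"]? "DEBUG"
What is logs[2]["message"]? "Cache lookup for key"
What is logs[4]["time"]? "2024-01-15T07:52:42.070Z"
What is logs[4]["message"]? "Deprecated API endpoint called"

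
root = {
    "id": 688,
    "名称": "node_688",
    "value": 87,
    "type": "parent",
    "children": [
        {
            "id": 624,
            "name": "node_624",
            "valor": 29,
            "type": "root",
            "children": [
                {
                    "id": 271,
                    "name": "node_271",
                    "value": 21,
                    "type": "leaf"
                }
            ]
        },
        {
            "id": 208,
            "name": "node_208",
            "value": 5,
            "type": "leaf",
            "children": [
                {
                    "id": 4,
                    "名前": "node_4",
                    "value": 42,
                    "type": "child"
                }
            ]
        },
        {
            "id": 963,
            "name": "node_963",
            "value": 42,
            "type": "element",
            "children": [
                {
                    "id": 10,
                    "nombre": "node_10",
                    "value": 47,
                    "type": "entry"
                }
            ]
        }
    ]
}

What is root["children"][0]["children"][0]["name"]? "node_271"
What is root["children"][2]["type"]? "element"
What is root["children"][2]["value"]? 42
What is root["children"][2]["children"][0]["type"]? "entry"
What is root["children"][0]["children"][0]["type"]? "leaf"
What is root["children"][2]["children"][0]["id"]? 10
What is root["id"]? 688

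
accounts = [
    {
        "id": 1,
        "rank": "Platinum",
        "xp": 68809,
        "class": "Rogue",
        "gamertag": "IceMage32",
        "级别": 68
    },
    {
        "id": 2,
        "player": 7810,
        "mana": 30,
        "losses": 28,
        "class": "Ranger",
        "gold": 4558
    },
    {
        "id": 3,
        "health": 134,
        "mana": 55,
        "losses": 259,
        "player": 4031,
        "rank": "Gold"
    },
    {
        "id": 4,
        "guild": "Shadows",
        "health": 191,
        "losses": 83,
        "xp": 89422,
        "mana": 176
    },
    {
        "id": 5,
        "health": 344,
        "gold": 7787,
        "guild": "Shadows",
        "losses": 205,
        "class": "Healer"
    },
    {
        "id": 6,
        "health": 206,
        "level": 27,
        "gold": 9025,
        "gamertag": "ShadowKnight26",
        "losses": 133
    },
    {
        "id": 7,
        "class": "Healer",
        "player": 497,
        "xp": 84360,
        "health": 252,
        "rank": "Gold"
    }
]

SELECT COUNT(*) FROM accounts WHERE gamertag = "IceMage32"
1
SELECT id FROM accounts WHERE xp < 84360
[1]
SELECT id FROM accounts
[1, 2, 3, 4, 5, 6, 7]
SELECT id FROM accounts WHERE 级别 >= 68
[1]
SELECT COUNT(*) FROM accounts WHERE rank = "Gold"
2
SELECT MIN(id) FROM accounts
1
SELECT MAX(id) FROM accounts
7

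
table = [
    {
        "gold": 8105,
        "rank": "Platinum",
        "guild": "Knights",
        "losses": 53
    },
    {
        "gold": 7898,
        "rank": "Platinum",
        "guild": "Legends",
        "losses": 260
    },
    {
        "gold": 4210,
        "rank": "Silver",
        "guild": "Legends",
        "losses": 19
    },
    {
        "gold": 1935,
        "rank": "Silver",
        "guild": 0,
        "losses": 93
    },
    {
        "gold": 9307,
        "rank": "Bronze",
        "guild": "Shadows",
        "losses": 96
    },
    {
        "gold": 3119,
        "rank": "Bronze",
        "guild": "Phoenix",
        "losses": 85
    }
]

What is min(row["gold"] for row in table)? 1935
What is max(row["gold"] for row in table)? 9307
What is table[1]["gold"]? 7898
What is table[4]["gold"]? 9307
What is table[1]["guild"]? "Legends"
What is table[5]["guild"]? "Phoenix"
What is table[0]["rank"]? "Platinum"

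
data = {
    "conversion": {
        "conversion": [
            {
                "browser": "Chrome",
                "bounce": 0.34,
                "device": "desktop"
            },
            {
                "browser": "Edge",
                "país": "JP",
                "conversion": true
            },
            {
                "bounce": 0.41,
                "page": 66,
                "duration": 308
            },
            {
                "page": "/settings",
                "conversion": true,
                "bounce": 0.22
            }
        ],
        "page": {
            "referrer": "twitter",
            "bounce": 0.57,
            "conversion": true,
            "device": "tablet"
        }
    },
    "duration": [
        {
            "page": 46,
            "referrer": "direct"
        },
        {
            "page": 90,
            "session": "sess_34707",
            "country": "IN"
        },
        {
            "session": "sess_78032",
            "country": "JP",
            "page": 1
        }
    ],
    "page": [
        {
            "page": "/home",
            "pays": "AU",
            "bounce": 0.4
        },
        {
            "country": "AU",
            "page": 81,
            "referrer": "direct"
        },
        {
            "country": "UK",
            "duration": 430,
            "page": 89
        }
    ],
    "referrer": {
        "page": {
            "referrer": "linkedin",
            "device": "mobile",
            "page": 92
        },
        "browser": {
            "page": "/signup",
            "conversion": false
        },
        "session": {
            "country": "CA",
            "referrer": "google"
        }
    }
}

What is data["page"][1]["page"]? 81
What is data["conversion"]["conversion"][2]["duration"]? 308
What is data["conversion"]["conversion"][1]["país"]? "JP"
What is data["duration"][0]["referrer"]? "direct"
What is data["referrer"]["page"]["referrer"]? "linkedin"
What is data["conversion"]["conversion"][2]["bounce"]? 0.41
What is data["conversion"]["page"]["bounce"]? 0.57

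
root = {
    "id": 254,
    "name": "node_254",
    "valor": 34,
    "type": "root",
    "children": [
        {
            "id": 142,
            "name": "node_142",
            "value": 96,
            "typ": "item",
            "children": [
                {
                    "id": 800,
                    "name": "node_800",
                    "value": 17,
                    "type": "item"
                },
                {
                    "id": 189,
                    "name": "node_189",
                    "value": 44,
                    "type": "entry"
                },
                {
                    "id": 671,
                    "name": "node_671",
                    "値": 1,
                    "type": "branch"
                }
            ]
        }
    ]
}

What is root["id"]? 254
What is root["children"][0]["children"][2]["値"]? 1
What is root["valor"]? 34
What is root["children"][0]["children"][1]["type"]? "entry"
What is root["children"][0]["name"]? "node_142"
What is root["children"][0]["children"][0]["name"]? "node_800"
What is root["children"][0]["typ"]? "item"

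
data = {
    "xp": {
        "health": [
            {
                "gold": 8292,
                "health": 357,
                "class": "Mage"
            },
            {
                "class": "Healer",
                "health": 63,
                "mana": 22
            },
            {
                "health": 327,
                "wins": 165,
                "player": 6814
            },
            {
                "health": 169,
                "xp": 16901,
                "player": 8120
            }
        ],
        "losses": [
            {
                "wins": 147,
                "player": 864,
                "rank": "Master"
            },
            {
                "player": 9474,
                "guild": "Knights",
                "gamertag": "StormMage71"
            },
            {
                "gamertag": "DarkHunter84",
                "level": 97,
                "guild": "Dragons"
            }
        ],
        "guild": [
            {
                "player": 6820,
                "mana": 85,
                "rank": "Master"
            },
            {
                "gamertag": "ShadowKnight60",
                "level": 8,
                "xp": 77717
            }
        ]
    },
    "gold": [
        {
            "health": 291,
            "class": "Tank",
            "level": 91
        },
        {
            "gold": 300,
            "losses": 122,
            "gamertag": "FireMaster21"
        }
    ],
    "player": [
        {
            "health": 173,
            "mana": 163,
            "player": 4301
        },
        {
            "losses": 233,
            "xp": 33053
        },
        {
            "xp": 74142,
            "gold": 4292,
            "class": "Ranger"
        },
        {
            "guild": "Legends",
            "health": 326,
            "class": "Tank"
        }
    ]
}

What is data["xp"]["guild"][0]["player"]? 6820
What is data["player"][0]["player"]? 4301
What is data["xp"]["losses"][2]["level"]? 97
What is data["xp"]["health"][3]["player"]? 8120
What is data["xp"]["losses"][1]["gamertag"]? "StormMage71"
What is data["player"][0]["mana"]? 163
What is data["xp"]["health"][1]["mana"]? 22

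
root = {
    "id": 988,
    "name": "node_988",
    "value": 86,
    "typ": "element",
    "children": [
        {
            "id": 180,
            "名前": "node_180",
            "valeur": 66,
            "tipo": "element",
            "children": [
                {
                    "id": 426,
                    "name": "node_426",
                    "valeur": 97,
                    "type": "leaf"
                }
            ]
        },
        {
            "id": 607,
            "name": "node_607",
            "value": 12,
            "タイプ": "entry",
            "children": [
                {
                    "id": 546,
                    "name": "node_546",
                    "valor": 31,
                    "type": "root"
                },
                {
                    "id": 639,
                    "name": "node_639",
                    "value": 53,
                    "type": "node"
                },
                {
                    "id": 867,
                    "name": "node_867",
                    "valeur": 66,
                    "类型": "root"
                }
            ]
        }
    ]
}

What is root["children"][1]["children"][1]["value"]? 53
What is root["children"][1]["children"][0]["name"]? "node_546"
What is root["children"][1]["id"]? 607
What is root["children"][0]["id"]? 180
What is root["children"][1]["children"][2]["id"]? 867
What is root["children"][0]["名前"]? "node_180"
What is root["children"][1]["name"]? "node_607"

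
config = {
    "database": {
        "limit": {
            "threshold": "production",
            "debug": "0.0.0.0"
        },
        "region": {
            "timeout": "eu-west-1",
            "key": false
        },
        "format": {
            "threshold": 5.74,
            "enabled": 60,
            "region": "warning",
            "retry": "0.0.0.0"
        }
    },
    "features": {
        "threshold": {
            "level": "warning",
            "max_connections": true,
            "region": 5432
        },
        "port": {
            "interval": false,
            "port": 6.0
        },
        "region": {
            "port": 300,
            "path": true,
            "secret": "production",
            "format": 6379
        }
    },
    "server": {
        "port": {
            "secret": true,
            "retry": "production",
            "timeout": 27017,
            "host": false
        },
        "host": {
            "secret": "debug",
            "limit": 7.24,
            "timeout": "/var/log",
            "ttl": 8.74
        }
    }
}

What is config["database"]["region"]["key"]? False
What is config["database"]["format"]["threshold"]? 5.74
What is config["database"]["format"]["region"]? "warning"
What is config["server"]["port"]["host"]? False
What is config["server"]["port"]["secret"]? True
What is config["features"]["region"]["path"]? True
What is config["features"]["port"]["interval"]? False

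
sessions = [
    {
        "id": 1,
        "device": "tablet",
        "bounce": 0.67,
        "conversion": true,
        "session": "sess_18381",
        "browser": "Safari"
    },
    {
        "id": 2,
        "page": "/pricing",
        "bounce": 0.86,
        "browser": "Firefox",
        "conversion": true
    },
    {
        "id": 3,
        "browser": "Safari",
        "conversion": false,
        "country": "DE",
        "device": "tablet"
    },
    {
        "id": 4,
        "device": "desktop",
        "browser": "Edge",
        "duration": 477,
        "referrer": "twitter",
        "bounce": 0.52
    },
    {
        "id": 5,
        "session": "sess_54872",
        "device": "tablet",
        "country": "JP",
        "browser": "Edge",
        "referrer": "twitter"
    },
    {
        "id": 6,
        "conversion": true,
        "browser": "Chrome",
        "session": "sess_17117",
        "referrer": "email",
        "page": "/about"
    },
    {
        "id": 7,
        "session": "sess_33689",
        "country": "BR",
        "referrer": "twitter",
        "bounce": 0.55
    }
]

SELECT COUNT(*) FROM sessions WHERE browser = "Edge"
2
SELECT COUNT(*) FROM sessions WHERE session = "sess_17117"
1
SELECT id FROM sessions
[1, 2, 3, 4, 5, 6, 7]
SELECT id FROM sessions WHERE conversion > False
[1, 2, 6]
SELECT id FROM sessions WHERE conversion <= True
[1, 2, 3, 6]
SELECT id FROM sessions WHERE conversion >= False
[1, 2, 3, 6]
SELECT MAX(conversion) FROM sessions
True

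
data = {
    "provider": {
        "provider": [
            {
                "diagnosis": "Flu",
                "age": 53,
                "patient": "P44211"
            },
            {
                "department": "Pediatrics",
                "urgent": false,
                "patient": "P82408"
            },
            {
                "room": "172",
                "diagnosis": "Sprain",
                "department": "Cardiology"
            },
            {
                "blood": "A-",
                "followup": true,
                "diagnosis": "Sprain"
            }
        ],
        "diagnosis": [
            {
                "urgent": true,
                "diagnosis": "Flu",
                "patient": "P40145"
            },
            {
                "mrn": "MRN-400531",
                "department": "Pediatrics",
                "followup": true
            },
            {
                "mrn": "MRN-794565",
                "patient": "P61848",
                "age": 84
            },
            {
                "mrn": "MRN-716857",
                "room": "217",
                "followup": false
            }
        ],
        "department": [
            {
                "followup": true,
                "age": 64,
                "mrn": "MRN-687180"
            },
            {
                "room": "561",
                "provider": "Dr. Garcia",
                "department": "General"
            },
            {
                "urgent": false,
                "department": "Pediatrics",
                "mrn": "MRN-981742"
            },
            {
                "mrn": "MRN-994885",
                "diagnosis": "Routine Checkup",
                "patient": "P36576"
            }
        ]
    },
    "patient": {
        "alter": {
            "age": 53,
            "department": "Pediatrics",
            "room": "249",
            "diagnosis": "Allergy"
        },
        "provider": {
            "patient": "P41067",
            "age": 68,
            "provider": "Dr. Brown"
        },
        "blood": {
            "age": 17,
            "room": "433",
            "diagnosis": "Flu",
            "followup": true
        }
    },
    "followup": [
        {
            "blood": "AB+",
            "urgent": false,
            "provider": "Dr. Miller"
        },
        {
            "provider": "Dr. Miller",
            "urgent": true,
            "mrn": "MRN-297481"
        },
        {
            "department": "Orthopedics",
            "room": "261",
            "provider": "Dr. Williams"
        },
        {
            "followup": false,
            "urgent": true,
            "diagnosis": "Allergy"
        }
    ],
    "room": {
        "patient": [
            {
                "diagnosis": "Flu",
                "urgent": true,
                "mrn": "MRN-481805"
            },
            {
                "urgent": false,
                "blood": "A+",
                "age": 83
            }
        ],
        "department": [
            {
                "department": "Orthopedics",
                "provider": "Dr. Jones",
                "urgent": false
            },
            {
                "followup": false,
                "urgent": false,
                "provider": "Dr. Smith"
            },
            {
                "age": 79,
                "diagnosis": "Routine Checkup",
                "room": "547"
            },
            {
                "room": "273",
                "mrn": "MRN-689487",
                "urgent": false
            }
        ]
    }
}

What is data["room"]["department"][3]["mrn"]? "MRN-689487"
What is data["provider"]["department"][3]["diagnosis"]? "Routine Checkup"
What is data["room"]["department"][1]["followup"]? False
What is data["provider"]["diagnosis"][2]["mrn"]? "MRN-794565"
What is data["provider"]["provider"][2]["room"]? "172"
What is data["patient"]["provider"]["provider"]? "Dr. Brown"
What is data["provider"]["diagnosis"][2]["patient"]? "P61848"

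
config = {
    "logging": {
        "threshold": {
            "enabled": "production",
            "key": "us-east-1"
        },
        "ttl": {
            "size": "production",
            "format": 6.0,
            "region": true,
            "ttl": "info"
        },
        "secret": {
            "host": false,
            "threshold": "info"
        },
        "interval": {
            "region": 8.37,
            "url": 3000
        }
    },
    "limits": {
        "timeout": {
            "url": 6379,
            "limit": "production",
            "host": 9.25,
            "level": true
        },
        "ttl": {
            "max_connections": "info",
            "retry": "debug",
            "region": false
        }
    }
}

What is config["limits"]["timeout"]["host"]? 9.25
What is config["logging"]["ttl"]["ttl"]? "info"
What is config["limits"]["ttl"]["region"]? False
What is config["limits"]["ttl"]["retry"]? "debug"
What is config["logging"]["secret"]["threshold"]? "info"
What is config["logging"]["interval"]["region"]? 8.37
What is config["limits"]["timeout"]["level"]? True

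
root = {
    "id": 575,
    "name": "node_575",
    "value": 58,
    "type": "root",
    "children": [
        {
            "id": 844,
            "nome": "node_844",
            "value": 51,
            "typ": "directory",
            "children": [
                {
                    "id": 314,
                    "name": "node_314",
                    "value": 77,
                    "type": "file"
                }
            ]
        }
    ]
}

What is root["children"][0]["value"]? 51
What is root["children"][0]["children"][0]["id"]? 314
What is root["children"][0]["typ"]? "directory"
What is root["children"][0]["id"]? 844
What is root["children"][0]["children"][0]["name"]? "node_314"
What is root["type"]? "root"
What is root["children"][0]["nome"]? "node_844"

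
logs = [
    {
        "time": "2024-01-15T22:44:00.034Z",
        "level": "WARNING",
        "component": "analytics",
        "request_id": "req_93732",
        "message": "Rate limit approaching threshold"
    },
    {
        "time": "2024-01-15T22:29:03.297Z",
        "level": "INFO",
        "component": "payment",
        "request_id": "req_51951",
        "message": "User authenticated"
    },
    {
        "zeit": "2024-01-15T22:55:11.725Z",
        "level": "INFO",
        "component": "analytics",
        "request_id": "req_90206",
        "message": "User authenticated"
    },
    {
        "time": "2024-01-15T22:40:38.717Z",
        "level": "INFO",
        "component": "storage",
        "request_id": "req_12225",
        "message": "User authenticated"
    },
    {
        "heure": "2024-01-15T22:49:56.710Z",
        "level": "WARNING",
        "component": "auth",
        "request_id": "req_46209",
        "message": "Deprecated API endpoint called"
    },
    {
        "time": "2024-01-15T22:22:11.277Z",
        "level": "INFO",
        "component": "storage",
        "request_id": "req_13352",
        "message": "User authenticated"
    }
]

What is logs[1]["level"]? "INFO"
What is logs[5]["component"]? "storage"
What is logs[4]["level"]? "WARNING"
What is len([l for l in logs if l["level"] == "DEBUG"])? 0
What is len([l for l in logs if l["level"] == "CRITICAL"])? 0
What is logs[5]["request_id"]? "req_13352"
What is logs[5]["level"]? "INFO"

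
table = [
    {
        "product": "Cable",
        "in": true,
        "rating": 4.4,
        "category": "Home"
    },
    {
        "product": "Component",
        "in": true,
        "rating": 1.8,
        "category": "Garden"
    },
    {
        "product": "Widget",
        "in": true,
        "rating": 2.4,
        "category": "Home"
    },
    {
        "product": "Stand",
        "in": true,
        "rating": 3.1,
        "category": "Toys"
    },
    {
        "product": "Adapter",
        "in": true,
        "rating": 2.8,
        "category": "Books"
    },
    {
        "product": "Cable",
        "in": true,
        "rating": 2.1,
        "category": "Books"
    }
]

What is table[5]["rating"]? 2.1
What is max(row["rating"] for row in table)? 4.4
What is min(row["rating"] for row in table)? 1.8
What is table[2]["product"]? "Widget"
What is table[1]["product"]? "Component"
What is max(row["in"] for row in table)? True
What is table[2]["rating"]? 2.4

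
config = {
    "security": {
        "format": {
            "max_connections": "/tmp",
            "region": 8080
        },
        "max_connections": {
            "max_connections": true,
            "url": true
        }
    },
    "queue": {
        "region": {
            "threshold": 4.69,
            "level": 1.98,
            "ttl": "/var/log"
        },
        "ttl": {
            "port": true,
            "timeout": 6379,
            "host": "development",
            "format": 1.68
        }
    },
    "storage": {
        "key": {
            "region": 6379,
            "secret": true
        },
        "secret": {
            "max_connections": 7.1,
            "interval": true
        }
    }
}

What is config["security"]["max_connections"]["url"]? True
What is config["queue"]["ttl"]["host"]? "development"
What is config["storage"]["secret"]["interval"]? True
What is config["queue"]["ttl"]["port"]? True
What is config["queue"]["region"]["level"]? 1.98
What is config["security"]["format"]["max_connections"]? "/tmp"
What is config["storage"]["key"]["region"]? 6379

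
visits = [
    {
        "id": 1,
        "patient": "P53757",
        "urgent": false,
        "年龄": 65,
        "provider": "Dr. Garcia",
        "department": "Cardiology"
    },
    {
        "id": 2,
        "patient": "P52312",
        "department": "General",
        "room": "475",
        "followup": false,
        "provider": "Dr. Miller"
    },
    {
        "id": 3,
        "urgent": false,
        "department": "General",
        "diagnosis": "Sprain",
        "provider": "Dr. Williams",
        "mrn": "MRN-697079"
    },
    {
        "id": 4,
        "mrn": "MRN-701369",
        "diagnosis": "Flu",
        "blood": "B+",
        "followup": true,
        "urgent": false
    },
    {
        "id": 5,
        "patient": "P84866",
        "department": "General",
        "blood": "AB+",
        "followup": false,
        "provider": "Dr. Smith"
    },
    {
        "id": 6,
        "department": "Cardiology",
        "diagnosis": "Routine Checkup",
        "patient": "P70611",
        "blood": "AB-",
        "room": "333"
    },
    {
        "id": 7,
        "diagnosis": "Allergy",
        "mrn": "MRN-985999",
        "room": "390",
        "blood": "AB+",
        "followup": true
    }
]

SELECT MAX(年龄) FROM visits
65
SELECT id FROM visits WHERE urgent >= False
[1, 3, 4]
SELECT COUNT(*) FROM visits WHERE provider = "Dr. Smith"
1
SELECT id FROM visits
[1, 2, 3, 4, 5, 6, 7]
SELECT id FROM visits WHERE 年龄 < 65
[]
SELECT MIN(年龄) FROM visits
65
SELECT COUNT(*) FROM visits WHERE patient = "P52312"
1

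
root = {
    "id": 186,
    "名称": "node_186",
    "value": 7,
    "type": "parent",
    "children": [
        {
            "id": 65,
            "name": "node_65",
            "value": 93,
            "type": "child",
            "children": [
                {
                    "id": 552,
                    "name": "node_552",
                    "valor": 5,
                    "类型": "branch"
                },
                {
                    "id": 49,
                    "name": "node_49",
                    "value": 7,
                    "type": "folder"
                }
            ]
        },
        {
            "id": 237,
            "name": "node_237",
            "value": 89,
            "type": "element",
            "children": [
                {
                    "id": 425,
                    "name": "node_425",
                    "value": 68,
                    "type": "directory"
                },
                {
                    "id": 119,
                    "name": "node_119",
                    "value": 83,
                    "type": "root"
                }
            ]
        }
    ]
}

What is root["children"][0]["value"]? 93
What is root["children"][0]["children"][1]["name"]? "node_49"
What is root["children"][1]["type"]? "element"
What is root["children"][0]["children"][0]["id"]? 552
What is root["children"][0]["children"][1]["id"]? 49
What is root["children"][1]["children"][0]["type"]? "directory"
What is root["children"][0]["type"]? "child"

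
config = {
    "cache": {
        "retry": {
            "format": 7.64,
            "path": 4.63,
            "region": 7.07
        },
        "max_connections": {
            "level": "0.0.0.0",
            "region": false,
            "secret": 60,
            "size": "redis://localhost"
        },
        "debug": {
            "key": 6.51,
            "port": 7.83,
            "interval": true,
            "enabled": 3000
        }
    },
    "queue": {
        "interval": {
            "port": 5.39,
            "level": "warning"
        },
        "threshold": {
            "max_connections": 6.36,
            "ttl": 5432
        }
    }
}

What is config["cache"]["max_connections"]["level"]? "0.0.0.0"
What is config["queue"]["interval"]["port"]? 5.39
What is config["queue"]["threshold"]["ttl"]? 5432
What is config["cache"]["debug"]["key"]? 6.51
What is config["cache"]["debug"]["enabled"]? 3000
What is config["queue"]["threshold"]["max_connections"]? 6.36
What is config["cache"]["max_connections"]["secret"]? 60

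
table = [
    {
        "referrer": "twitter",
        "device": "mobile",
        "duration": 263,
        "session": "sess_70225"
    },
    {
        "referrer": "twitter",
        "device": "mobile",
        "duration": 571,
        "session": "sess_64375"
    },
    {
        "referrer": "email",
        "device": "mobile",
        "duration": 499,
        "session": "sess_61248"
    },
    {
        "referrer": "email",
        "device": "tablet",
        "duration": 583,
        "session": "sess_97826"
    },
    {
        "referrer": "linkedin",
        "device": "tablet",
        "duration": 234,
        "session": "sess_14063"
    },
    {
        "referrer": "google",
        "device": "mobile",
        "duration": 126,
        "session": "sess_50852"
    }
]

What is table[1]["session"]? "sess_64375"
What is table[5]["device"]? "mobile"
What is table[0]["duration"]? 263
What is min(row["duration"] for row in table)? 126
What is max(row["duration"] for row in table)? 583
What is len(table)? 6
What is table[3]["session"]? "sess_97826"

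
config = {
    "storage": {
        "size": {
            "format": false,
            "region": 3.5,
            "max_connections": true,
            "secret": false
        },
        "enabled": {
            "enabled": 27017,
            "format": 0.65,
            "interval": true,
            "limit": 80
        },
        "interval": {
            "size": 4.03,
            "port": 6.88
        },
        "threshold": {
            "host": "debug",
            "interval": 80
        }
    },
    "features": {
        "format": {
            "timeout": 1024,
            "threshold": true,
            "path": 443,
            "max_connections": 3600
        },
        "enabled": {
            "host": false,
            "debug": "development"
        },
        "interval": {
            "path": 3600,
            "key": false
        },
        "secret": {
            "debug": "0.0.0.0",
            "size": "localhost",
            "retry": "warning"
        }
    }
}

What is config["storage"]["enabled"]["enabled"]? 27017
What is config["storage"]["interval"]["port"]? 6.88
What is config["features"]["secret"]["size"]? "localhost"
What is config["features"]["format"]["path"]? 443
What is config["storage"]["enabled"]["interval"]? True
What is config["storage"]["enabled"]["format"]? 0.65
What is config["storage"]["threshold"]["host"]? "debug"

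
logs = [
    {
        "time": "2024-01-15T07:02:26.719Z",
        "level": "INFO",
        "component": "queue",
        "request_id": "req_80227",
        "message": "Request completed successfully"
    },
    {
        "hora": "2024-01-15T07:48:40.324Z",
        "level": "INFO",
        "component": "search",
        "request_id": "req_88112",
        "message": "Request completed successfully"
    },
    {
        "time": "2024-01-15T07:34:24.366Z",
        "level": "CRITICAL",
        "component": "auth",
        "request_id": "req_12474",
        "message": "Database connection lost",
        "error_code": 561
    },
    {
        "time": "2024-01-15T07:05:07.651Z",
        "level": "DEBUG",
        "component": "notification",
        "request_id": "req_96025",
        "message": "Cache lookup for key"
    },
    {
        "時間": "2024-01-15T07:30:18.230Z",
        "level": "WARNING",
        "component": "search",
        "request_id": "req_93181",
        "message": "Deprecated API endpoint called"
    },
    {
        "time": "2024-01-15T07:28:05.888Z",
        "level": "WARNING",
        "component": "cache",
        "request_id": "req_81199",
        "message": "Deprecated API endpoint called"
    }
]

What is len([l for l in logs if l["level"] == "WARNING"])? 2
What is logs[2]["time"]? "2024-01-15T07:34:24.366Z"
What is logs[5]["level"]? "WARNING"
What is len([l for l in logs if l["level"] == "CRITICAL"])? 1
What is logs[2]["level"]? "CRITICAL"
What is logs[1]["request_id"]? "req_88112"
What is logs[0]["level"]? "INFO"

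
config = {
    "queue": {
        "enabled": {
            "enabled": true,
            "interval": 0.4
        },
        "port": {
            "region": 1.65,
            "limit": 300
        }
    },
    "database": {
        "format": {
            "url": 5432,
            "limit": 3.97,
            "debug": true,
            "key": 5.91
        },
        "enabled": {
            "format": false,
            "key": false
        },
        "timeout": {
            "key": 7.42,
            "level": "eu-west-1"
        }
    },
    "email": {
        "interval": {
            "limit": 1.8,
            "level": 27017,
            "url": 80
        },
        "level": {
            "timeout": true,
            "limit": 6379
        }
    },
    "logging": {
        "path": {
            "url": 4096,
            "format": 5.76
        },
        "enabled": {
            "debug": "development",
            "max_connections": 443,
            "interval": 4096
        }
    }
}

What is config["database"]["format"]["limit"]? 3.97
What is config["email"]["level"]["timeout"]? True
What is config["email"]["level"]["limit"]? 6379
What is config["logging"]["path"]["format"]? 5.76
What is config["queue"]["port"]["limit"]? 300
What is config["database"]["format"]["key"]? 5.91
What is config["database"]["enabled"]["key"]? False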